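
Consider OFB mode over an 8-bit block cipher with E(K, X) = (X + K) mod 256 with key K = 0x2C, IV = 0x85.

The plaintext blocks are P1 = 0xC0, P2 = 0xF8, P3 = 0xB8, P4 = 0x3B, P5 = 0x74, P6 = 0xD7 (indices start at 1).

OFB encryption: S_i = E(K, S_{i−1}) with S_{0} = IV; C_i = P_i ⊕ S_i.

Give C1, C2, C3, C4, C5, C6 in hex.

C1 = 0x71, C2 = 0x25, C3 = 0xB1, C4 = 0x0E, C5 = 0x15, C6 = 0x5A

C1: S = E(K, 0x85) = 0xB1; 0xC0 ⊕ 0xB1 = 0x71.
C2: S = E(K, 0xB1) = 0xDD; 0xF8 ⊕ 0xDD = 0x25.
C3: S = E(K, 0xDD) = 0x09; 0xB8 ⊕ 0x09 = 0xB1.
C4: S = E(K, 0x09) = 0x35; 0x3B ⊕ 0x35 = 0x0E.
C5: S = E(K, 0x35) = 0x61; 0x74 ⊕ 0x61 = 0x15.
C6: S = E(K, 0x61) = 0x8D; 0xD7 ⊕ 0x8D = 0x5A.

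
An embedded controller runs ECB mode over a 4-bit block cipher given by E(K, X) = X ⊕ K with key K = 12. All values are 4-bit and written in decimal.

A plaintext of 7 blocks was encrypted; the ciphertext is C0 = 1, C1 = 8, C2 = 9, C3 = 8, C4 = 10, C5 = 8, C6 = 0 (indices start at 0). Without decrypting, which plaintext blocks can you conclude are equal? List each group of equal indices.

P1 = P3 = P5

ECB encrypts each block independently with the same key, so equal ciphertext blocks imply equal plaintext blocks.
C1 = C3 = C5 = 8, so P1 = P3 = P5.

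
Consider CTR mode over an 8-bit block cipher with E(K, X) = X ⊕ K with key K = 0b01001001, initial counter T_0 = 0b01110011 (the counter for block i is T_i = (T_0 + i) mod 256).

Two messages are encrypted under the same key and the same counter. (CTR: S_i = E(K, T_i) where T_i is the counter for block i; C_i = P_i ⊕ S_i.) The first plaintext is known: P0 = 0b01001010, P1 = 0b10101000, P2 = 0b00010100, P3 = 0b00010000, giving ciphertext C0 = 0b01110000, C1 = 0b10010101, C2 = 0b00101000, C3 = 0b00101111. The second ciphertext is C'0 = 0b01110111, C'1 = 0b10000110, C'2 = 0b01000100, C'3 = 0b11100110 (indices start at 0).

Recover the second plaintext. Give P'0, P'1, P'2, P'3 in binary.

P'0 = 0b01001101, P'1 = 0b10111011, P'2 = 0b01111000, P'3 = 0b11011001

In CTR with a reused counter, both messages share the same keystream S_i, so C_i ⊕ C'_i = P_i ⊕ P'_i and thus P'_i = P_i ⊕ C_i ⊕ C'_i.
P'0: 0b01001010 ⊕ 0b01110000 ⊕ 0b01110111 = 0b01001101.
P'1: 0b10101000 ⊕ 0b10010101 ⊕ 0b10000110 = 0b10111011.
P'2: 0b00010100 ⊕ 0b00101000 ⊕ 0b01000100 = 0b01111000.
P'3: 0b00010000 ⊕ 0b00101111 ⊕ 0b11100110 = 0b11011001.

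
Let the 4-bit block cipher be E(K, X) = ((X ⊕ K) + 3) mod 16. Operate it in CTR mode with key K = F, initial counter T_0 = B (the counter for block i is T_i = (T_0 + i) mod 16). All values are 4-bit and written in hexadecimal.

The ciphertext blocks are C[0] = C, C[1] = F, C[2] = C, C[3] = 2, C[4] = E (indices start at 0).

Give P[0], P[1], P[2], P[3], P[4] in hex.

P[0] = B, P[1] = 9, P[2] = 9, P[3] = 6, P[4] = D

CTR decryption: S_i = E(K, T_i) where T_i is the counter for block i; P_i = C_i ⊕ S_i.
P[0]: T = B, S = E(K, T) = 7; C ⊕ 7 = B.
P[1]: T = C, S = E(K, T) = 6; F ⊕ 6 = 9.
P[2]: T = D, S = E(K, T) = 5; C ⊕ 5 = 9.
P[3]: T = E, S = E(K, T) = 4; 2 ⊕ 4 = 6.
P[4]: T = F, S = E(K, T) = 3; E ⊕ 3 = D.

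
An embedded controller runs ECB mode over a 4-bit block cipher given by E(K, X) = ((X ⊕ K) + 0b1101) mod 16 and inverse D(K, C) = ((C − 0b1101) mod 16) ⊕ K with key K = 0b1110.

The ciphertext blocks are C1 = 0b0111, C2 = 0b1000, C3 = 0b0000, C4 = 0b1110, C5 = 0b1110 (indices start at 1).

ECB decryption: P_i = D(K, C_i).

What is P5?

P5: D(K, 0b1110) = 0b1111.

P5 = 0b1111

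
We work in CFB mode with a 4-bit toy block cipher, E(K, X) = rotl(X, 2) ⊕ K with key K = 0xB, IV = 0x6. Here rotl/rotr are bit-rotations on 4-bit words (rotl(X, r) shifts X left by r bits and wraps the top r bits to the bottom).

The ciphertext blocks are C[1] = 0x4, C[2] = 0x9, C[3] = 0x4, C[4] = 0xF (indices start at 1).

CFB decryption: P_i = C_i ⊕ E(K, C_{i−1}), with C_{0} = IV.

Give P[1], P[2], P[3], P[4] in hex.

P[1] = 0x6, P[2] = 0x3, P[3] = 0x9, P[4] = 0x5

P[1]: E(K, 0x6) = 0x2; 0x4 ⊕ 0x2 = 0x6.
P[2]: E(K, 0x4) = 0xA; 0x9 ⊕ 0xA = 0x3.
P[3]: E(K, 0x9) = 0xD; 0x4 ⊕ 0xD = 0x9.
P[4]: E(K, 0x4) = 0xA; 0xF ⊕ 0xA = 0x5.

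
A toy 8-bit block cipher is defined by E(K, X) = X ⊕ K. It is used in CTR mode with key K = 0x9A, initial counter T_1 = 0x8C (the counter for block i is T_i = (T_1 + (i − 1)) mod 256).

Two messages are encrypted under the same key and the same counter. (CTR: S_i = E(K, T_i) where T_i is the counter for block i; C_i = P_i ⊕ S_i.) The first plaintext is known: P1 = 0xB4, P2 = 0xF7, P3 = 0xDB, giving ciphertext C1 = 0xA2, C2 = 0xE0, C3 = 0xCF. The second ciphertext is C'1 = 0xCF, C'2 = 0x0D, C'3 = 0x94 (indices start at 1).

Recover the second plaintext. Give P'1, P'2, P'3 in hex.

P'1 = 0xD9, P'2 = 0x1A, P'3 = 0x80

In CTR with a reused counter, both messages share the same keystream S_i, so C_i ⊕ C'_i = P_i ⊕ P'_i and thus P'_i = P_i ⊕ C_i ⊕ C'_i.
P'1: 0xB4 ⊕ 0xA2 ⊕ 0xCF = 0xD9.
P'2: 0xF7 ⊕ 0xE0 ⊕ 0x0D = 0x1A.
P'3: 0xDB ⊕ 0xCF ⊕ 0x94 = 0x80.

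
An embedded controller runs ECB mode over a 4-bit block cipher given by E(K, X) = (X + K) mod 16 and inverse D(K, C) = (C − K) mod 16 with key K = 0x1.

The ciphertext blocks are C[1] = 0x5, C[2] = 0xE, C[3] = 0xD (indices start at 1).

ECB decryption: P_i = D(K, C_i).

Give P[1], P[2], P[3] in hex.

P[1] = 0x4, P[2] = 0xD, P[3] = 0xC

P[1]: D(K, 0x5) = 0x4.
P[2]: D(K, 0xE) = 0xD.
P[3]: D(K, 0xD) = 0xC.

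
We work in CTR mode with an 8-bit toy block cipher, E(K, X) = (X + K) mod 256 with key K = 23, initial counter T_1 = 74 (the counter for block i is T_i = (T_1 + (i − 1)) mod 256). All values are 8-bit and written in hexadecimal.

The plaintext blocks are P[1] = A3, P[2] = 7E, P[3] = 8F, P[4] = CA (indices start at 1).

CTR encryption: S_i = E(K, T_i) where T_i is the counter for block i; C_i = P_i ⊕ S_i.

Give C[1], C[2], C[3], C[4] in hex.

C[1]: T = 74, S = E(K, T) = 97; A3 ⊕ 97 = 34.
C[2]: T = 75, S = E(K, T) = 98; 7E ⊕ 98 = E6.
C[3]: T = 76, S = E(K, T) = 99; 8F ⊕ 99 = 16.
C[4]: T = 77, S = E(K, T) = 9A; CA ⊕ 9A = 50.

C[1] = 34, C[2] = E6, C[3] = 16, C[4] = 50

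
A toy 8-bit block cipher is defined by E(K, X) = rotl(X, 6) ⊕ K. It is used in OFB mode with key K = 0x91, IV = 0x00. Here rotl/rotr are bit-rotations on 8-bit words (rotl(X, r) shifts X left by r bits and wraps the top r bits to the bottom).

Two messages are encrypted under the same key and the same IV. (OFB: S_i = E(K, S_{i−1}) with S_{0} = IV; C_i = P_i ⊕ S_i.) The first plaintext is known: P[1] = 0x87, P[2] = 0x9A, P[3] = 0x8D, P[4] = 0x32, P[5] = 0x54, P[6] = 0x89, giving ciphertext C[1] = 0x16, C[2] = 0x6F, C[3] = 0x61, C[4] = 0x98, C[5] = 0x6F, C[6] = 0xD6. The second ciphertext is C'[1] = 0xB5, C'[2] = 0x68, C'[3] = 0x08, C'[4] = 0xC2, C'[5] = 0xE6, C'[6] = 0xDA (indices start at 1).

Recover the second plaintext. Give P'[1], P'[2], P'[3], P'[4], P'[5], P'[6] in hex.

In OFB with a reused IV, both messages share the same keystream S_i, so C_i ⊕ C'_i = P_i ⊕ P'_i and thus P'_i = P_i ⊕ C_i ⊕ C'_i.
P'[1]: 0x87 ⊕ 0x16 ⊕ 0xB5 = 0x24.
P'[2]: 0x9A ⊕ 0x6F ⊕ 0x68 = 0x9D.
P'[3]: 0x8D ⊕ 0x61 ⊕ 0x08 = 0xE4.
P'[4]: 0x32 ⊕ 0x98 ⊕ 0xC2 = 0x68.
P'[5]: 0x54 ⊕ 0x6F ⊕ 0xE6 = 0xDD.
P'[6]: 0x89 ⊕ 0xD6 ⊕ 0xDA = 0x85.

P'[1] = 0x24, P'[2] = 0x9D, P'[3] = 0xE4, P'[4] = 0x68, P'[5] = 0xDD, P'[6] = 0x85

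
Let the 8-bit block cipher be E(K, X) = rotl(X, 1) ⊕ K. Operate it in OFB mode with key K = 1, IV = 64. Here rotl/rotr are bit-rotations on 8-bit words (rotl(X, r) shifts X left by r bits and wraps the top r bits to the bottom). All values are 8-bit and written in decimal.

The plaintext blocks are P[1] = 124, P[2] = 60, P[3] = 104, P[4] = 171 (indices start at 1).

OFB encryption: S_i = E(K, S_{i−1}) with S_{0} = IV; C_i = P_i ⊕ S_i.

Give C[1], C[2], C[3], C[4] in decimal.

C[1] = 253, C[2] = 62, C[3] = 109, C[4] = 160

C[1]: S = E(K, 64) = 129; 124 ⊕ 129 = 253.
C[2]: S = E(K, 129) = 2; 60 ⊕ 2 = 62.
C[3]: S = E(K, 2) = 5; 104 ⊕ 5 = 109.
C[4]: S = E(K, 5) = 11; 171 ⊕ 11 = 160.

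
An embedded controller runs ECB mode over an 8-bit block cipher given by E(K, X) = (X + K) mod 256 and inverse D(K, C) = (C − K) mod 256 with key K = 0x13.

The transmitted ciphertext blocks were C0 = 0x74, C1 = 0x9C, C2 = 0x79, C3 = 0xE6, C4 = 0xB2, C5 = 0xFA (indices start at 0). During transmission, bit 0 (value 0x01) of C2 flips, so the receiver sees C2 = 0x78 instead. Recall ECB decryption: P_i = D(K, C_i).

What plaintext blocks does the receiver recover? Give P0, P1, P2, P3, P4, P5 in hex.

Only C2 changed, to 0x78. In ECB, a change in C_i affects only P_i. Decrypting the received ciphertext:
P0: D(K, 0x74) = 0x61.
P1: D(K, 0x9C) = 0x89.
P2: D(K, 0x78) = 0x65.
P3: D(K, 0xE6) = 0xD3.
P4: D(K, 0xB2) = 0x9F.
P5: D(K, 0xFA) = 0xE7.
Blocks that differ from the original plaintext: P2.

P0 = 0x61, P1 = 0x89, P2 = 0x65, P3 = 0xD3, P4 = 0x9F, P5 = 0xE7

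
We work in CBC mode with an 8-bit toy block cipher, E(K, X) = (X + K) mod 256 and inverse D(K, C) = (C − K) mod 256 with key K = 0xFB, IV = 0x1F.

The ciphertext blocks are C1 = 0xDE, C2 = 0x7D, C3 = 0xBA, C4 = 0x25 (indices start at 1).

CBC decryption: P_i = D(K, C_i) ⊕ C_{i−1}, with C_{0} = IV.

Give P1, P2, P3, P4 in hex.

P1: D(K, 0xDE) = 0xE3; 0xE3 ⊕ 0x1F = 0xFC.
P2: D(K, 0x7D) = 0x82; 0x82 ⊕ 0xDE = 0x5C.
P3: D(K, 0xBA) = 0xBF; 0xBF ⊕ 0x7D = 0xC2.
P4: D(K, 0x25) = 0x2A; 0x2A ⊕ 0xBA = 0x90.

P1 = 0xFC, P2 = 0x5C, P3 = 0xC2, P4 = 0x90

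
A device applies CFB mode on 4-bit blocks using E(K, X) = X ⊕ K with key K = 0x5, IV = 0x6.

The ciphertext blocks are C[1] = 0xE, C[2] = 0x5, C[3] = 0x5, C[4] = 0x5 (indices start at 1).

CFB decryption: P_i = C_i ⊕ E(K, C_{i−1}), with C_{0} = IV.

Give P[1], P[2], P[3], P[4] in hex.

P[1]: E(K, 0x6) = 0x3; 0xE ⊕ 0x3 = 0xD.
P[2]: E(K, 0xE) = 0xB; 0x5 ⊕ 0xB = 0xE.
P[3]: E(K, 0x5) = 0x0; 0x5 ⊕ 0x0 = 0x5.
P[4]: E(K, 0x5) = 0x0; 0x5 ⊕ 0x0 = 0x5.

P[1] = 0xD, P[2] = 0xE, P[3] = 0x5, P[4] = 0x5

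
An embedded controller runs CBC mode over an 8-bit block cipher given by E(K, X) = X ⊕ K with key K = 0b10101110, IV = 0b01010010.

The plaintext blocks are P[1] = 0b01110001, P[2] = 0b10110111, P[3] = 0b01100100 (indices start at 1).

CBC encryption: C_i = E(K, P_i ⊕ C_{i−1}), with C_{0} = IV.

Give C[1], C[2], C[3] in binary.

C[1] = 0b10001101, C[2] = 0b10010100, C[3] = 0b01011110

C[1]: P[1] ⊕ 0b01010010 = 0b00100011; E(K, 0b00100011) = 0b10001101.
C[2]: P[2] ⊕ 0b10001101 = 0b00111010; E(K, 0b00111010) = 0b10010100.
C[3]: P[3] ⊕ 0b10010100 = 0b11110000; E(K, 0b11110000) = 0b01011110.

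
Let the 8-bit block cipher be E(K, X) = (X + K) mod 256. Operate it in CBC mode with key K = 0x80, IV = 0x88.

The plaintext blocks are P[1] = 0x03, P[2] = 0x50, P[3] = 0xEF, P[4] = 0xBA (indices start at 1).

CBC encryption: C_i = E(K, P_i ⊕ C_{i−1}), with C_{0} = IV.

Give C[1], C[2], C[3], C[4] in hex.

C[1]: P[1] ⊕ 0x88 = 0x8B; E(K, 0x8B) = 0x0B.
C[2]: P[2] ⊕ 0x0B = 0x5B; E(K, 0x5B) = 0xDB.
C[3]: P[3] ⊕ 0xDB = 0x34; E(K, 0x34) = 0xB4.
C[4]: P[4] ⊕ 0xB4 = 0x0E; E(K, 0x0E) = 0x8E.

C[1] = 0x0B, C[2] = 0xDB, C[3] = 0xB4, C[4] = 0x8E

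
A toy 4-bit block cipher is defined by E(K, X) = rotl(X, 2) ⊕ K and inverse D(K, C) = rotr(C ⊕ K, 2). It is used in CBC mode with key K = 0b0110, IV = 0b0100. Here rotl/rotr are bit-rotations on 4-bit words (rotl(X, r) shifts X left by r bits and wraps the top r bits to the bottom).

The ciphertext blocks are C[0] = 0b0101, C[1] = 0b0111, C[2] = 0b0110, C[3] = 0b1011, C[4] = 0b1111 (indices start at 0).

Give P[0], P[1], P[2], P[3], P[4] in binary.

CBC decryption: P_i = D(K, C_i) ⊕ C_{i−1}, with C_{−1} = IV.
P[0]: D(K, 0b0101) = 0b1100; 0b1100 ⊕ 0b0100 = 0b1000.
P[1]: D(K, 0b0111) = 0b0100; 0b0100 ⊕ 0b0101 = 0b0001.
P[2]: D(K, 0b0110) = 0b0000; 0b0000 ⊕ 0b0111 = 0b0111.
P[3]: D(K, 0b1011) = 0b0111; 0b0111 ⊕ 0b0110 = 0b0001.
P[4]: D(K, 0b1111) = 0b0110; 0b0110 ⊕ 0b1011 = 0b1101.

P[0] = 0b1000, P[1] = 0b0001, P[2] = 0b0111, P[3] = 0b0001, P[4] = 0b1101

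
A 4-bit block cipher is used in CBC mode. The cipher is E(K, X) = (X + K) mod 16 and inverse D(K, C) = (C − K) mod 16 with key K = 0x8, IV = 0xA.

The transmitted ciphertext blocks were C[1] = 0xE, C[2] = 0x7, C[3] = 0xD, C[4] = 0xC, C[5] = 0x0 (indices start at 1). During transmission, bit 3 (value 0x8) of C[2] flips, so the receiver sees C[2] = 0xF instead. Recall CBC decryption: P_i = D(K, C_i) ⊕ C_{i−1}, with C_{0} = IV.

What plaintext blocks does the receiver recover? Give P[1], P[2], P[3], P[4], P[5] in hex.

Only C[2] changed, to 0xF. In CBC, a change in C_i garbles P_i and flips the same bit in P_{i+1}. Decrypting the received ciphertext:
P[1]: D(K, 0xE) = 0x6; 0x6 ⊕ 0xA = 0xC.
P[2]: D(K, 0xF) = 0x7; 0x7 ⊕ 0xE = 0x9.
P[3]: D(K, 0xD) = 0x5; 0x5 ⊕ 0xF = 0xA.
P[4]: D(K, 0xC) = 0x4; 0x4 ⊕ 0xD = 0x9.
P[5]: D(K, 0x0) = 0x8; 0x8 ⊕ 0xC = 0x4.
Blocks that differ from the original plaintext: P[2], P[3].

P[1] = 0xC, P[2] = 0x9, P[3] = 0xA, P[4] = 0x9, P[5] = 0x4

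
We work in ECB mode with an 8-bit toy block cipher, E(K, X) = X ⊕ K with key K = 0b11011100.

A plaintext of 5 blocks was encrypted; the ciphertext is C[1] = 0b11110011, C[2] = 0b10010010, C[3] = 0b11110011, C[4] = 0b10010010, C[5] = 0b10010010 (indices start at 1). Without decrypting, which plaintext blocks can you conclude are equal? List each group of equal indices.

P[1] = P[3]; P[2] = P[4] = P[5]

ECB encrypts each block independently with the same key, so equal ciphertext blocks imply equal plaintext blocks.
C[1] = C[3] = 0b11110011, so P[1] = P[3].
C[2] = C[4] = C[5] = 0b10010010, so P[2] = P[4] = P[5].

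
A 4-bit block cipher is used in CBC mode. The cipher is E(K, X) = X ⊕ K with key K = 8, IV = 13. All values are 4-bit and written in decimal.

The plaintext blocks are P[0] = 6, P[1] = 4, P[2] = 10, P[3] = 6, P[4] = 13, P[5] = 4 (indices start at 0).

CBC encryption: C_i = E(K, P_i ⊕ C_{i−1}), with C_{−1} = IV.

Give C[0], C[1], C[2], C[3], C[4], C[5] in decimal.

C[0]: P[0] ⊕ 13 = 11; E(K, 11) = 3.
C[1]: P[1] ⊕ 3 = 7; E(K, 7) = 15.
C[2]: P[2] ⊕ 15 = 5; E(K, 5) = 13.
C[3]: P[3] ⊕ 13 = 11; E(K, 11) = 3.
C[4]: P[4] ⊕ 3 = 14; E(K, 14) = 6.
C[5]: P[5] ⊕ 6 = 2; E(K, 2) = 10.

C[0] = 3, C[1] = 15, C[2] = 13, C[3] = 3, C[4] = 6, C[5] = 10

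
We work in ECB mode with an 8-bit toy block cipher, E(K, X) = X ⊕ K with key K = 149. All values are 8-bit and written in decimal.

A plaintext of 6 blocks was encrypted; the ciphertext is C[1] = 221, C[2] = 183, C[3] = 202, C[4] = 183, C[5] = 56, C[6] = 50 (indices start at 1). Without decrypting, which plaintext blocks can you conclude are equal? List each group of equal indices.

ECB encrypts each block independently with the same key, so equal ciphertext blocks imply equal plaintext blocks.
C[2] = C[4] = 183, so P[2] = P[4].

P[2] = P[4]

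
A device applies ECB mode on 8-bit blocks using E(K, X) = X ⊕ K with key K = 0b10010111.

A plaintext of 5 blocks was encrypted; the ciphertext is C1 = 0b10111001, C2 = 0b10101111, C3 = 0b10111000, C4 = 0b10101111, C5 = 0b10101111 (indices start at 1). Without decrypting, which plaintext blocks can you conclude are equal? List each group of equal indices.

ECB encrypts each block independently with the same key, so equal ciphertext blocks imply equal plaintext blocks.
C2 = C4 = C5 = 0b10101111, so P2 = P4 = P5.

P2 = P4 = P5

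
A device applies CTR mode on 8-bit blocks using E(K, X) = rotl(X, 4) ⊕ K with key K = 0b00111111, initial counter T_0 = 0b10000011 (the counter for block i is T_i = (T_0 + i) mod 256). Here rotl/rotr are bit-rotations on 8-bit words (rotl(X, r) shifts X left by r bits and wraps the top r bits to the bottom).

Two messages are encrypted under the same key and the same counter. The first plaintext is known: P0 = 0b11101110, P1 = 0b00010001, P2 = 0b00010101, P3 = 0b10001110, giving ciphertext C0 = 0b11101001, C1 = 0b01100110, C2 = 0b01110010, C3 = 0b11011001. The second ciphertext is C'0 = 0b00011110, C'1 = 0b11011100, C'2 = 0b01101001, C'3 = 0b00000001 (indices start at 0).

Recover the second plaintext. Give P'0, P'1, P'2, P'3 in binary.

In CTR with a reused counter, both messages share the same keystream S_i, so C_i ⊕ C'_i = P_i ⊕ P'_i and thus P'_i = P_i ⊕ C_i ⊕ C'_i.
P'0: 0b11101110 ⊕ 0b11101001 ⊕ 0b00011110 = 0b00011001.
P'1: 0b00010001 ⊕ 0b01100110 ⊕ 0b11011100 = 0b10101011.
P'2: 0b00010101 ⊕ 0b01110010 ⊕ 0b01101001 = 0b00001110.
P'3: 0b10001110 ⊕ 0b11011001 ⊕ 0b00000001 = 0b01010110.

P'0 = 0b00011001, P'1 = 0b10101011, P'2 = 0b00001110, P'3 = 0b01010110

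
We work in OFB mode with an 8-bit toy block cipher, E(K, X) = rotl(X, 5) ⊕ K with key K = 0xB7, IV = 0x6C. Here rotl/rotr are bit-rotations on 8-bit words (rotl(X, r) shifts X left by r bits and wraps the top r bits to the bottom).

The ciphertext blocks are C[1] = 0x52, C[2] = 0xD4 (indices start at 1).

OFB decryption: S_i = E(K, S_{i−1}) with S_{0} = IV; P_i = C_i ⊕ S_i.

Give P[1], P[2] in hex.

P[1]: S = E(K, 0x6C) = 0x3A; 0x52 ⊕ 0x3A = 0x68.
P[2]: S = E(K, 0x3A) = 0xF0; 0xD4 ⊕ 0xF0 = 0x24.

P[1] = 0x68, P[2] = 0x24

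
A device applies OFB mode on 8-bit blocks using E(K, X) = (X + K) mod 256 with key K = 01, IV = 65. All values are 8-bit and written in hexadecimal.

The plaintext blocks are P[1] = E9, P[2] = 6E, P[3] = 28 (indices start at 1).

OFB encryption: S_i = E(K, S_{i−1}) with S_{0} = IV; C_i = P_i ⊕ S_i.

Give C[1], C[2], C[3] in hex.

C[1]: S = E(K, 65) = 66; E9 ⊕ 66 = 8F.
C[2]: S = E(K, 66) = 67; 6E ⊕ 67 = 09.
C[3]: S = E(K, 67) = 68; 28 ⊕ 68 = 40.

C[1] = 8F, C[2] = 09, C[3] = 40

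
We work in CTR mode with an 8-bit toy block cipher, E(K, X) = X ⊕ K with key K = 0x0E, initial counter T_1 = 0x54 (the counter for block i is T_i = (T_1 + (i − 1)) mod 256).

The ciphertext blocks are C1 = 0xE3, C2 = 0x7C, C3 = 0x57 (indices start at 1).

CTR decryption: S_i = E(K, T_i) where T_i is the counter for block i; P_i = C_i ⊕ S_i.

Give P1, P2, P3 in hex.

P1 = 0xB9, P2 = 0x27, P3 = 0x0F

P1: T = 0x54, S = E(K, T) = 0x5A; 0xE3 ⊕ 0x5A = 0xB9.
P2: T = 0x55, S = E(K, T) = 0x5B; 0x7C ⊕ 0x5B = 0x27.
P3: T = 0x56, S = E(K, T) = 0x58; 0x57 ⊕ 0x58 = 0x0F.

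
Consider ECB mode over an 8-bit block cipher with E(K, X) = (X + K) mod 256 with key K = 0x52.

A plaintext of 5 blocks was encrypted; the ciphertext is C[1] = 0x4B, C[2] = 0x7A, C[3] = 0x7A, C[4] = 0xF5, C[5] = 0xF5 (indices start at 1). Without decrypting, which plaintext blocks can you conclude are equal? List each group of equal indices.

P[2] = P[3]; P[4] = P[5]

ECB encrypts each block independently with the same key, so equal ciphertext blocks imply equal plaintext blocks.
C[2] = C[3] = 0x7A, so P[2] = P[3].
C[4] = C[5] = 0xF5, so P[4] = P[5].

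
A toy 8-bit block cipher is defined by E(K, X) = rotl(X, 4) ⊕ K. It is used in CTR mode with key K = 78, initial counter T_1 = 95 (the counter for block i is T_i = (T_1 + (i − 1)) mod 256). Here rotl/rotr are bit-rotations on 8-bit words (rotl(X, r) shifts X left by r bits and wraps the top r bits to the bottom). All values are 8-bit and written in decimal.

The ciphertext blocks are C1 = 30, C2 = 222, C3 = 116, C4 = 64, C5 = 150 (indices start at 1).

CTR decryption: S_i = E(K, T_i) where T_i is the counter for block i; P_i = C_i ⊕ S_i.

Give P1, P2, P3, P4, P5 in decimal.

P1: T = 95, S = E(K, T) = 187; 30 ⊕ 187 = 165.
P2: T = 96, S = E(K, T) = 72; 222 ⊕ 72 = 150.
P3: T = 97, S = E(K, T) = 88; 116 ⊕ 88 = 44.
P4: T = 98, S = E(K, T) = 104; 64 ⊕ 104 = 40.
P5: T = 99, S = E(K, T) = 120; 150 ⊕ 120 = 238.

P1 = 165, P2 = 150, P3 = 44, P4 = 40, P5 = 238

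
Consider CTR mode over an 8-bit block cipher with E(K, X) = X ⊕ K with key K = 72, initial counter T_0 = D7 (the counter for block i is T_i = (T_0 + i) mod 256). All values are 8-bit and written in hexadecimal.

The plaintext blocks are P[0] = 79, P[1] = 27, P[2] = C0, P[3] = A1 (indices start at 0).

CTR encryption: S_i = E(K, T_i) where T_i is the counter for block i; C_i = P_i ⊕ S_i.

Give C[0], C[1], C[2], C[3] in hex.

C[0]: T = D7, S = E(K, T) = A5; 79 ⊕ A5 = DC.
C[1]: T = D8, S = E(K, T) = AA; 27 ⊕ AA = 8D.
C[2]: T = D9, S = E(K, T) = AB; C0 ⊕ AB = 6B.
C[3]: T = DA, S = E(K, T) = A8; A1 ⊕ A8 = 09.

C[0] = DC, C[1] = 8D, C[2] = 6B, C[3] = 09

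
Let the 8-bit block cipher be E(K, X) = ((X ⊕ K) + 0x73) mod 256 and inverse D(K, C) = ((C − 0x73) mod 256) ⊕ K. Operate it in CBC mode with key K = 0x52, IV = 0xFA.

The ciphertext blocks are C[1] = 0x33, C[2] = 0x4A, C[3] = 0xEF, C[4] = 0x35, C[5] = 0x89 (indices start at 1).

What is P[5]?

P[5] = 0x71

CBC decryption: P_i = D(K, C_i) ⊕ C_{i−1}, with C_{0} = IV.
P[5]: D(K, 0x89) = 0x44; 0x44 ⊕ 0x35 = 0x71.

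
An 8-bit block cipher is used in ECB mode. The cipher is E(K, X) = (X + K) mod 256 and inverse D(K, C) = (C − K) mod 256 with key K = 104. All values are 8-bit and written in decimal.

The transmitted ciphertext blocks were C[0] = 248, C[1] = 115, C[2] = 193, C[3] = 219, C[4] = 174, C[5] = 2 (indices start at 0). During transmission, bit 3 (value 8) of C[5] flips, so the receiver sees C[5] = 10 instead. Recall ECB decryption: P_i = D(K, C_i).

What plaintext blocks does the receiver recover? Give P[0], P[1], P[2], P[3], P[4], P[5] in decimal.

Only C[5] changed, to 10. In ECB, a change in C_i affects only P_i. Decrypting the received ciphertext:
P[0]: D(K, 248) = 144.
P[1]: D(K, 115) = 11.
P[2]: D(K, 193) = 89.
P[3]: D(K, 219) = 115.
P[4]: D(K, 174) = 70.
P[5]: D(K, 10) = 162.
Blocks that differ from the original plaintext: P[5].

P[0] = 144, P[1] = 11, P[2] = 89, P[3] = 115, P[4] = 70, P[5] = 162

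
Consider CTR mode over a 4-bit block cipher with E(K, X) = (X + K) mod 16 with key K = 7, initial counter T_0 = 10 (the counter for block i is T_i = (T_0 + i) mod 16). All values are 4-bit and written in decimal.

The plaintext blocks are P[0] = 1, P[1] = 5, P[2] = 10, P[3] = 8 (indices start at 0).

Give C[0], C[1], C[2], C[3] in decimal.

C[0] = 0, C[1] = 7, C[2] = 9, C[3] = 12

CTR encryption: S_i = E(K, T_i) where T_i is the counter for block i; C_i = P_i ⊕ S_i.
C[0]: T = 10, S = E(K, T) = 1; 1 ⊕ 1 = 0.
C[1]: T = 11, S = E(K, T) = 2; 5 ⊕ 2 = 7.
C[2]: T = 12, S = E(K, T) = 3; 10 ⊕ 3 = 9.
C[3]: T = 13, S = E(K, T) = 4; 8 ⊕ 4 = 12.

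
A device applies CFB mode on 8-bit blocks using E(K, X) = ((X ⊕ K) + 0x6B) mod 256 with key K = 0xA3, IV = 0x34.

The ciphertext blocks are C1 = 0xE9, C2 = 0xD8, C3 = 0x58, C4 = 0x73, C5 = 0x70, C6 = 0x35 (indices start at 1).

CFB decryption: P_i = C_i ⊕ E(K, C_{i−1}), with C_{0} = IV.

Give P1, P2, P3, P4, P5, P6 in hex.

P1: E(K, 0x34) = 0x02; 0xE9 ⊕ 0x02 = 0xEB.
P2: E(K, 0xE9) = 0xB5; 0xD8 ⊕ 0xB5 = 0x6D.
P3: E(K, 0xD8) = 0xE6; 0x58 ⊕ 0xE6 = 0xBE.
P4: E(K, 0x58) = 0x66; 0x73 ⊕ 0x66 = 0x15.
P5: E(K, 0x73) = 0x3B; 0x70 ⊕ 0x3B = 0x4B.
P6: E(K, 0x70) = 0x3E; 0x35 ⊕ 0x3E = 0x0B.

P1 = 0xEB, P2 = 0x6D, P3 = 0xBE, P4 = 0x15, P5 = 0x4B, P6 = 0x0B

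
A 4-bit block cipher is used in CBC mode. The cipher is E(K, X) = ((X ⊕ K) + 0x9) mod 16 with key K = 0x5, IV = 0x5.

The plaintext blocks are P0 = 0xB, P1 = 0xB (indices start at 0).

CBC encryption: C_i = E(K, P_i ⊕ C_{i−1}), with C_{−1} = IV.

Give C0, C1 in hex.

C0: P0 ⊕ 0x5 = 0xE; E(K, 0xE) = 0x4.
C1: P1 ⊕ 0x4 = 0xF; E(K, 0xF) = 0x3.

C0 = 0x4, C1 = 0x3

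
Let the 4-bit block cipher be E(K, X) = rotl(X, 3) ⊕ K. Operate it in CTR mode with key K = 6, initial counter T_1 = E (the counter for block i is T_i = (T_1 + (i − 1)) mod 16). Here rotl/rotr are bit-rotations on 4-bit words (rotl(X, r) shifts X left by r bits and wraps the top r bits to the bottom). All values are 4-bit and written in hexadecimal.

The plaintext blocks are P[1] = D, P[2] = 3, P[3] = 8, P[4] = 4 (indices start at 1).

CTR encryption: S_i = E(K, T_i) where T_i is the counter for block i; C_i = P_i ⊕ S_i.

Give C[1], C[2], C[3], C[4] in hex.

C[1]: T = E, S = E(K, T) = 1; D ⊕ 1 = C.
C[2]: T = F, S = E(K, T) = 9; 3 ⊕ 9 = A.
C[3]: T = 0, S = E(K, T) = 6; 8 ⊕ 6 = E.
C[4]: T = 1, S = E(K, T) = E; 4 ⊕ E = A.

C[1] = C, C[2] = A, C[3] = E, C[4] = A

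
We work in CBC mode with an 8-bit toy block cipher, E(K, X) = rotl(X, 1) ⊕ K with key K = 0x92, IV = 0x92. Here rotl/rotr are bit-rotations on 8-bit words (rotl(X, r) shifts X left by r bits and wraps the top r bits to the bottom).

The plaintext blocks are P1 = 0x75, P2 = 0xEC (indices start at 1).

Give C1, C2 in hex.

C1 = 0x5D, C2 = 0xF1

CBC encryption: C_i = E(K, P_i ⊕ C_{i−1}), with C_{0} = IV.
C1: P1 ⊕ 0x92 = 0xE7; E(K, 0xE7) = 0x5D.
C2: P2 ⊕ 0x5D = 0xB1; E(K, 0xB1) = 0xF1.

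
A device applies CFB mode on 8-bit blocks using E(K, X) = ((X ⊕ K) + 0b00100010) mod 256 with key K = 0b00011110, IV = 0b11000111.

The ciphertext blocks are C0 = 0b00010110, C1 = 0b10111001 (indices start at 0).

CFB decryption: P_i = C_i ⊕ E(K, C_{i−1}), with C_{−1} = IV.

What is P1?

P1 = 0b10010011

P1: E(K, 0b00010110) = 0b00101010; 0b10111001 ⊕ 0b00101010 = 0b10010011.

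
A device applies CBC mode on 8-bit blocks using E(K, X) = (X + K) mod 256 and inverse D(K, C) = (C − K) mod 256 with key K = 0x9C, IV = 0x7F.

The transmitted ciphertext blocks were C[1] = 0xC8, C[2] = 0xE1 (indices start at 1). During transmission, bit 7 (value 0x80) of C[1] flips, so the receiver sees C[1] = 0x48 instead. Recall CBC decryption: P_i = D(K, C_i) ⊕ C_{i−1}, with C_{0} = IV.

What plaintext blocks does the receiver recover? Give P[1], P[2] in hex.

P[1] = 0xD3, P[2] = 0x0D

Only C[1] changed, to 0x48. In CBC, a change in C_i garbles P_i and flips the same bit in P_{i+1}. Decrypting the received ciphertext:
P[1]: D(K, 0x48) = 0xAC; 0xAC ⊕ 0x7F = 0xD3.
P[2]: D(K, 0xE1) = 0x45; 0x45 ⊕ 0x48 = 0x0D.
Blocks that differ from the original plaintext: P[1], P[2].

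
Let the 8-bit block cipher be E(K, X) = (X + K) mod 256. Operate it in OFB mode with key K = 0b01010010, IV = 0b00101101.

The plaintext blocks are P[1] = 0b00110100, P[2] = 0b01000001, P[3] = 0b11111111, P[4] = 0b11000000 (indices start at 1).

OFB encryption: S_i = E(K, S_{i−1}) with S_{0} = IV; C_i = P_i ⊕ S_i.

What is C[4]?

C[4] = 0b10110101

C[1]: S = E(K, 0b00101101) = 0b01111111; 0b00110100 ⊕ 0b01111111 = 0b01001011.
C[2]: S = E(K, 0b01111111) = 0b11010001; 0b01000001 ⊕ 0b11010001 = 0b10010000.
C[3]: S = E(K, 0b11010001) = 0b00100011; 0b11111111 ⊕ 0b00100011 = 0b11011100.
C[4]: S = E(K, 0b00100011) = 0b01110101; 0b11000000 ⊕ 0b01110101 = 0b10110101.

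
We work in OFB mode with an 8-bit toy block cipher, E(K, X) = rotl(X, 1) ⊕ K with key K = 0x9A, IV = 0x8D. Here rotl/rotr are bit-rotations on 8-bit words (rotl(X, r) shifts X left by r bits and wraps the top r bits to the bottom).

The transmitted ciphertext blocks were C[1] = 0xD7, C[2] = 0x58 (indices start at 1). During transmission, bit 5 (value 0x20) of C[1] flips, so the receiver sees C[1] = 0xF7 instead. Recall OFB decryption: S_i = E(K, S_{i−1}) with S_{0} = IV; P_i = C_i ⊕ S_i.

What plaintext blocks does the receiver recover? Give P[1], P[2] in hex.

Only C[1] changed, to 0xF7. In OFB, a change in C_i flips the same bit in P_i only; the keystream is unaffected. Decrypting the received ciphertext:
P[1]: S = E(K, 0x8D) = 0x81; 0xF7 ⊕ 0x81 = 0x76.
P[2]: S = E(K, 0x81) = 0x99; 0x58 ⊕ 0x99 = 0xC1.
Blocks that differ from the original plaintext: P[1].

P[1] = 0x76, P[2] = 0xC1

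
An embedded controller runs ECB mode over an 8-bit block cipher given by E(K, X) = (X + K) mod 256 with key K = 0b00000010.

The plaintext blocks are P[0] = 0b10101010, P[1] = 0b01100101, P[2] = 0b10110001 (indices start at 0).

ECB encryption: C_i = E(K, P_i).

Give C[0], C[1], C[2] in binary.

C[0] = 0b10101100, C[1] = 0b01100111, C[2] = 0b10110011

C[0]: E(K, 0b10101010) = 0b10101100.
C[1]: E(K, 0b01100101) = 0b01100111.
C[2]: E(K, 0b10110001) = 0b10110011.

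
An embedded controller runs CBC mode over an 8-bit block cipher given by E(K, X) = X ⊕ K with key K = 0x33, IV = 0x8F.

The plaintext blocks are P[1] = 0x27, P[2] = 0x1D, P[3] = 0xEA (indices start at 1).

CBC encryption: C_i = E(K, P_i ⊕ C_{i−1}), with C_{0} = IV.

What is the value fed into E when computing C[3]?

0x5F

C[1]: P[1] ⊕ 0x8F = 0xA8; E(K, 0xA8) = 0x9B.
C[2]: P[2] ⊕ 0x9B = 0x86; E(K, 0x86) = 0xB5.
C[3]: P[3] ⊕ 0xB5 = 0x5F; E(K, 0x5F) = 0x6C.
So the input to E for block [3] is 0x5F.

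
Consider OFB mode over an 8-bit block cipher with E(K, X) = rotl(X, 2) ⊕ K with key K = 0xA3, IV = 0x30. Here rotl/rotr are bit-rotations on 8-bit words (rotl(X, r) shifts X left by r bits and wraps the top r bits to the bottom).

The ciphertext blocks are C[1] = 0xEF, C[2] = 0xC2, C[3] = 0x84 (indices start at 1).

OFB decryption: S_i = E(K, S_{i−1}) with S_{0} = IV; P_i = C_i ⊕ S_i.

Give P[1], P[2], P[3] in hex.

P[1] = 0x8C, P[2] = 0xEC, P[3] = 0x9F

P[1]: S = E(K, 0x30) = 0x63; 0xEF ⊕ 0x63 = 0x8C.
P[2]: S = E(K, 0x63) = 0x2E; 0xC2 ⊕ 0x2E = 0xEC.
P[3]: S = E(K, 0x2E) = 0x1B; 0x84 ⊕ 0x1B = 0x9F.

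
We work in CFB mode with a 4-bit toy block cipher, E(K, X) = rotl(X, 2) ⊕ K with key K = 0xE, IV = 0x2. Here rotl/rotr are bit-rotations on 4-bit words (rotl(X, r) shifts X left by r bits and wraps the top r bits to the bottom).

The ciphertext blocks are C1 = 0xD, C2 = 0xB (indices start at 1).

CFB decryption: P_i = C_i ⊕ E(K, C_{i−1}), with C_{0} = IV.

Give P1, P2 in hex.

P1: E(K, 0x2) = 0x6; 0xD ⊕ 0x6 = 0xB.
P2: E(K, 0xD) = 0x9; 0xB ⊕ 0x9 = 0x2.

P1 = 0xB, P2 = 0x2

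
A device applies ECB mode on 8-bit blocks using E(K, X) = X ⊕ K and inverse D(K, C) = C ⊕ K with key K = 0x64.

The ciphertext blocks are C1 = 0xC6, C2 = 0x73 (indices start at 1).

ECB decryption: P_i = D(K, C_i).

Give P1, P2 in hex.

P1: D(K, 0xC6) = 0xA2.
P2: D(K, 0x73) = 0x17.

P1 = 0xA2, P2 = 0x17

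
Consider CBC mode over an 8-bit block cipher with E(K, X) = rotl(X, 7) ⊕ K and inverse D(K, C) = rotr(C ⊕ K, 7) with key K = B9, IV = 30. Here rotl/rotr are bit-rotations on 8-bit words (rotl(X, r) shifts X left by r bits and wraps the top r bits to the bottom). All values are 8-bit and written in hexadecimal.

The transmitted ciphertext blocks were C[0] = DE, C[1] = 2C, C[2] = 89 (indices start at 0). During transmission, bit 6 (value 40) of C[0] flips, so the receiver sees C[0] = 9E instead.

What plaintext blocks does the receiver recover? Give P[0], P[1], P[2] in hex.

P[0] = 7E, P[1] = B5, P[2] = 4C

CBC decryption: P_i = D(K, C_i) ⊕ C_{i−1}, with C_{−1} = IV.
Only C[0] changed, to 9E. In CBC, a change in C_i garbles P_i and flips the same bit in P_{i+1}. Decrypting the received ciphertext:
P[0]: D(K, 9E) = 4E; 4E ⊕ 30 = 7E.
P[1]: D(K, 2C) = 2B; 2B ⊕ 9E = B5.
P[2]: D(K, 89) = 60; 60 ⊕ 2C = 4C.
Blocks that differ from the original plaintext: P[0], P[1].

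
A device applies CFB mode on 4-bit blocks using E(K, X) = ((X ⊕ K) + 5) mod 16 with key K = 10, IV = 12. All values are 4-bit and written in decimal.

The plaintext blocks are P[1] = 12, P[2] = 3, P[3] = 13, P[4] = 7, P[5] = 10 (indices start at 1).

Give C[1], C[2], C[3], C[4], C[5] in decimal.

CFB encryption: C_i = P_i ⊕ E(K, C_{i−1}), with C_{0} = IV.
C[1]: E(K, 12) = 11; 12 ⊕ 11 = 7.
C[2]: E(K, 7) = 2; 3 ⊕ 2 = 1.
C[3]: E(K, 1) = 0; 13 ⊕ 0 = 13.
C[4]: E(K, 13) = 12; 7 ⊕ 12 = 11.
C[5]: E(K, 11) = 6; 10 ⊕ 6 = 12.

C[1] = 7, C[2] = 1, C[3] = 13, C[4] = 11, C[5] = 12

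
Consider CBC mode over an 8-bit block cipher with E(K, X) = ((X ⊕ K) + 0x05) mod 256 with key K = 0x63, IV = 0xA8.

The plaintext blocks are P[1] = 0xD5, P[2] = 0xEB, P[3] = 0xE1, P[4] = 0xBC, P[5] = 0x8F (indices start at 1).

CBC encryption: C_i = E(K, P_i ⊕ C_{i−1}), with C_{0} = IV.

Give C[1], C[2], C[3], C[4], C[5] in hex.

C[1]: P[1] ⊕ 0xA8 = 0x7D; E(K, 0x7D) = 0x23.
C[2]: P[2] ⊕ 0x23 = 0xC8; E(K, 0xC8) = 0xB0.
C[3]: P[3] ⊕ 0xB0 = 0x51; E(K, 0x51) = 0x37.
C[4]: P[4] ⊕ 0x37 = 0x8B; E(K, 0x8B) = 0xED.
C[5]: P[5] ⊕ 0xED = 0x62; E(K, 0x62) = 0x06.

C[1] = 0x23, C[2] = 0xB0, C[3] = 0x37, C[4] = 0xED, C[5] = 0x06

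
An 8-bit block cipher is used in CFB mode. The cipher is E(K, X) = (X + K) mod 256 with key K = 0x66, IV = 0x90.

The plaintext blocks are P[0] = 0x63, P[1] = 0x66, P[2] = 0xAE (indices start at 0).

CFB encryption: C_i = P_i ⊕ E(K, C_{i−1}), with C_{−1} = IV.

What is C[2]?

C[2] = 0xAD

C[0]: E(K, 0x90) = 0xF6; 0x63 ⊕ 0xF6 = 0x95.
C[1]: E(K, 0x95) = 0xFB; 0x66 ⊕ 0xFB = 0x9D.
C[2]: E(K, 0x9D) = 0x03; 0xAE ⊕ 0x03 = 0xAD.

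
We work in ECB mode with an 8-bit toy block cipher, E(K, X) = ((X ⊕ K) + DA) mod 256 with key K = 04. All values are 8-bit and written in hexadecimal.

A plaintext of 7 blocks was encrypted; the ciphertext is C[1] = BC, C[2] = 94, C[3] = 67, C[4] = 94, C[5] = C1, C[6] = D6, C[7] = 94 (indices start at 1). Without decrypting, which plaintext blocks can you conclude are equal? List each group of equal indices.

ECB encrypts each block independently with the same key, so equal ciphertext blocks imply equal plaintext blocks.
C[2] = C[4] = C[7] = 94, so P[2] = P[4] = P[7].

P[2] = P[4] = P[7]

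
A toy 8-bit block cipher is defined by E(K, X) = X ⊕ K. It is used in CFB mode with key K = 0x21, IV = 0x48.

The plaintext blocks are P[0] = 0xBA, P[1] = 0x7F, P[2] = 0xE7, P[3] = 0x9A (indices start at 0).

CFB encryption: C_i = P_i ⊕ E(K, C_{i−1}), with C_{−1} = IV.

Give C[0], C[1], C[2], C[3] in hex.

C[0]: E(K, 0x48) = 0x69; 0xBA ⊕ 0x69 = 0xD3.
C[1]: E(K, 0xD3) = 0xF2; 0x7F ⊕ 0xF2 = 0x8D.
C[2]: E(K, 0x8D) = 0xAC; 0xE7 ⊕ 0xAC = 0x4B.
C[3]: E(K, 0x4B) = 0x6A; 0x9A ⊕ 0x6A = 0xF0.

C[0] = 0xD3, C[1] = 0x8D, C[2] = 0x4B, C[3] = 0xF0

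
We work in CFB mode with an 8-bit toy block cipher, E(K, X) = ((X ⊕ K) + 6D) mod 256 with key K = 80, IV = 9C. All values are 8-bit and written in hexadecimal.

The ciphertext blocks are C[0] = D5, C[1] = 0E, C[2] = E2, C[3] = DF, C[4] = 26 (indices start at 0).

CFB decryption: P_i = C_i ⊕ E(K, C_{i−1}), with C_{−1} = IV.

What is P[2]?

P[2]: E(K, 0E) = FB; E2 ⊕ FB = 19.

P[2] = 19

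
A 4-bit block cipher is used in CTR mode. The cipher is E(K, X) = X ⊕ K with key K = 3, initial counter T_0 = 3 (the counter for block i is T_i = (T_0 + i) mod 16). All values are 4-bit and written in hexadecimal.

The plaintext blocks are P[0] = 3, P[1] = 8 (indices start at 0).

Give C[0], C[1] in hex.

C[0] = 3, C[1] = F

CTR encryption: S_i = E(K, T_i) where T_i is the counter for block i; C_i = P_i ⊕ S_i.
C[0]: T = 3, S = E(K, T) = 0; 3 ⊕ 0 = 3.
C[1]: T = 4, S = E(K, T) = 7; 8 ⊕ 7 = F.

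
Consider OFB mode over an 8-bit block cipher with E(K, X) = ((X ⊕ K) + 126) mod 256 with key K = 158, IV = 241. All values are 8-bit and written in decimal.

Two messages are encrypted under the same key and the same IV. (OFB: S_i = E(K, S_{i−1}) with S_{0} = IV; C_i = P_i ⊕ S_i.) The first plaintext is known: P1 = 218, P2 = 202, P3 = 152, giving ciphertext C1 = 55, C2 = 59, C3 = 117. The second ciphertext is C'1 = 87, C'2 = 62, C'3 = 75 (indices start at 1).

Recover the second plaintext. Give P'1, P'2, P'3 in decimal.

P'1 = 186, P'2 = 207, P'3 = 166

In OFB with a reused IV, both messages share the same keystream S_i, so C_i ⊕ C'_i = P_i ⊕ P'_i and thus P'_i = P_i ⊕ C_i ⊕ C'_i.
P'1: 218 ⊕ 55 ⊕ 87 = 186.
P'2: 202 ⊕ 59 ⊕ 62 = 207.
P'3: 152 ⊕ 117 ⊕ 75 = 166.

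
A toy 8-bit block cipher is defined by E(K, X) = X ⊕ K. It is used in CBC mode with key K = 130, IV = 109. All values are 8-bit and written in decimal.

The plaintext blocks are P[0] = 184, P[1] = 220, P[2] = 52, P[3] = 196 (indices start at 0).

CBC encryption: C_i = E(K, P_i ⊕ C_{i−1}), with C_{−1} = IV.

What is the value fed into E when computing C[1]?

139

C[0]: P[0] ⊕ 109 = 213; E(K, 213) = 87.
C[1]: P[1] ⊕ 87 = 139; E(K, 139) = 9.
So the input to E for block [1] is 139.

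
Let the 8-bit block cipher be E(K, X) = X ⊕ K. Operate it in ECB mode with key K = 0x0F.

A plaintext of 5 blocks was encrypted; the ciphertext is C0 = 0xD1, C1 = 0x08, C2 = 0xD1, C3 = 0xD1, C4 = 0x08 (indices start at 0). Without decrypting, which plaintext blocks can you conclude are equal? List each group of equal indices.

P0 = P2 = P3; P1 = P4

ECB encrypts each block independently with the same key, so equal ciphertext blocks imply equal plaintext blocks.
C0 = C2 = C3 = 0xD1, so P0 = P2 = P3.
C1 = C4 = 0x08, so P1 = P4.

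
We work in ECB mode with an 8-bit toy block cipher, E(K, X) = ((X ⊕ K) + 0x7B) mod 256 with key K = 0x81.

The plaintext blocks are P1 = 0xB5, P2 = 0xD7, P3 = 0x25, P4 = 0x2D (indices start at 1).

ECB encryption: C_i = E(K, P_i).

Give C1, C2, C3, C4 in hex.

C1 = 0xAF, C2 = 0xD1, C3 = 0x1F, C4 = 0x27

C1: E(K, 0xB5) = 0xAF.
C2: E(K, 0xD7) = 0xD1.
C3: E(K, 0x25) = 0x1F.
C4: E(K, 0x2D) = 0x27.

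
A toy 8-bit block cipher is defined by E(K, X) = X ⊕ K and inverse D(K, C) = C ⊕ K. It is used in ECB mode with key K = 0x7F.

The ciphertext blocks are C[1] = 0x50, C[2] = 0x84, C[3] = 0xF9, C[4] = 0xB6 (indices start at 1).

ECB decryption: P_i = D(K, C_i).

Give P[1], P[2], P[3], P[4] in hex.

P[1] = 0x2F, P[2] = 0xFB, P[3] = 0x86, P[4] = 0xC9

P[1]: D(K, 0x50) = 0x2F.
P[2]: D(K, 0x84) = 0xFB.
P[3]: D(K, 0xF9) = 0x86.
P[4]: D(K, 0xB6) = 0xC9.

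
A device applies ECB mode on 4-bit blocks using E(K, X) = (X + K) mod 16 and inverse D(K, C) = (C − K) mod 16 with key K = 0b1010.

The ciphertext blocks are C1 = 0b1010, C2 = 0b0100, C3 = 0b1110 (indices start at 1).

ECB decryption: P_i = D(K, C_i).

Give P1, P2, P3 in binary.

P1 = 0b0000, P2 = 0b1010, P3 = 0b0100

P1: D(K, 0b1010) = 0b0000.
P2: D(K, 0b0100) = 0b1010.
P3: D(K, 0b1110) = 0b0100.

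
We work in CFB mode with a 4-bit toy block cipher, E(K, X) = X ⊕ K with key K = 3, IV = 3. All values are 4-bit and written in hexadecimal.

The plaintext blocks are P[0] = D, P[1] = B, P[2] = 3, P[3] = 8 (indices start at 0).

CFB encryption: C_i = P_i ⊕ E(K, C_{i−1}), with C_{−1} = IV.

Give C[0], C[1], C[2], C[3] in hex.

C[0]: E(K, 3) = 0; D ⊕ 0 = D.
C[1]: E(K, D) = E; B ⊕ E = 5.
C[2]: E(K, 5) = 6; 3 ⊕ 6 = 5.
C[3]: E(K, 5) = 6; 8 ⊕ 6 = E.

C[0] = D, C[1] = 5, C[2] = 5, C[3] = E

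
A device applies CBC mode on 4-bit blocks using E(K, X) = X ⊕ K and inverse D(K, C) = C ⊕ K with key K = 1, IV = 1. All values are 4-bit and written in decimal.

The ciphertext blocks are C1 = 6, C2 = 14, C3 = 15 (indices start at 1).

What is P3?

P3 = 0

CBC decryption: P_i = D(K, C_i) ⊕ C_{i−1}, with C_{0} = IV.
P3: D(K, 15) = 14; 14 ⊕ 14 = 0.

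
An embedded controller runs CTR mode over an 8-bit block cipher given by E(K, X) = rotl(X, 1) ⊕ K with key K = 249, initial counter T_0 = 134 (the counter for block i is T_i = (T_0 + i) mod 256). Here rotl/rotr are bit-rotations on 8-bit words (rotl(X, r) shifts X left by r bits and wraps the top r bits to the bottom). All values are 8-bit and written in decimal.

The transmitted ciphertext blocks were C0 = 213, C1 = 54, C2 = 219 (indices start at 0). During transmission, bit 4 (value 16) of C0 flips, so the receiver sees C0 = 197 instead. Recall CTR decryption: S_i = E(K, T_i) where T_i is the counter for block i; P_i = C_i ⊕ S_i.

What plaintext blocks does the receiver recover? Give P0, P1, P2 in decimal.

P0 = 49, P1 = 192, P2 = 51

Only C0 changed, to 197. In CTR, a change in C_i flips the same bit in P_i only; the keystream is unaffected. Decrypting the received ciphertext:
P0: T = 134, S = E(K, T) = 244; 197 ⊕ 244 = 49.
P1: T = 135, S = E(K, T) = 246; 54 ⊕ 246 = 192.
P2: T = 136, S = E(K, T) = 232; 219 ⊕ 232 = 51.
Blocks that differ from the original plaintext: P0.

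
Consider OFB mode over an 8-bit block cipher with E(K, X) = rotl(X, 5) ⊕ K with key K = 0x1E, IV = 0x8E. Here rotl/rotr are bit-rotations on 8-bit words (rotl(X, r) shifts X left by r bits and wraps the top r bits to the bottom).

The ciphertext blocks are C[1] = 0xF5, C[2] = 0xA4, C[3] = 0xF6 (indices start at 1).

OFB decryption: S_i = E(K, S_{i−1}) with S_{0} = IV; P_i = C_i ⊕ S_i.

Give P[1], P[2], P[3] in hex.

P[1] = 0x3A, P[2] = 0x43, P[3] = 0x14

P[1]: S = E(K, 0x8E) = 0xCF; 0xF5 ⊕ 0xCF = 0x3A.
P[2]: S = E(K, 0xCF) = 0xE7; 0xA4 ⊕ 0xE7 = 0x43.
P[3]: S = E(K, 0xE7) = 0xE2; 0xF6 ⊕ 0xE2 = 0x14.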